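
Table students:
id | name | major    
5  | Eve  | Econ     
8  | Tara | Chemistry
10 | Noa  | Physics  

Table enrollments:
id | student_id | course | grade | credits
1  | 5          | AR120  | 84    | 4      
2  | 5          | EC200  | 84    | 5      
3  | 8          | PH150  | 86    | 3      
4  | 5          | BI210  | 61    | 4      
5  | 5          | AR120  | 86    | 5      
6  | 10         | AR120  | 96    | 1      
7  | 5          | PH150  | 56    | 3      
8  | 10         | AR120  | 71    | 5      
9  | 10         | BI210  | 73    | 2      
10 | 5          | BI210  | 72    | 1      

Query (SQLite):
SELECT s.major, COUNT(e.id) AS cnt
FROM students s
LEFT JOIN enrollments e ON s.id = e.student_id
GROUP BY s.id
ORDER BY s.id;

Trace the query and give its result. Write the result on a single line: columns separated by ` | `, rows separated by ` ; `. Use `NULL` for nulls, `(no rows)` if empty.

Econ | 6 ; Chemistry | 1 ; Physics | 3

LEFT JOIN keeps every students row; unmatched ones get NULL for enrollments columns.
Group by students.id and compute COUNT(e.id). COUNT(col) of an all-NULL group is 0.
  5: ids {1, 2, 4, 5, 7, 10} → COUNT(e.id)=6
  8: ids {3} → COUNT(e.id)=1
  10: ids {6, 8, 9} → COUNT(e.id)=3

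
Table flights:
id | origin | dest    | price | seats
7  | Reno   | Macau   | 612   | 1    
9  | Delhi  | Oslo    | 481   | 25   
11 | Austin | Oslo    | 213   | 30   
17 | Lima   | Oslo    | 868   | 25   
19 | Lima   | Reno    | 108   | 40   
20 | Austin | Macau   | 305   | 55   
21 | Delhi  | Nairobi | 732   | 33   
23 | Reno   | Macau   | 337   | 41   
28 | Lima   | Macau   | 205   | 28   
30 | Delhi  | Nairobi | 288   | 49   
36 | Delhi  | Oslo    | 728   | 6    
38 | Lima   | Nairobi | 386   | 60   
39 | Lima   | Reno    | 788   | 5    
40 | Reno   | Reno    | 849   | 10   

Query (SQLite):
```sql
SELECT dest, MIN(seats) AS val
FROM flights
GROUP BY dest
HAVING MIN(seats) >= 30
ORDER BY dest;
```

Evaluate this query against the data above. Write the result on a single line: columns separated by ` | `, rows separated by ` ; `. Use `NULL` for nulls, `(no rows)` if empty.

Nairobi | 33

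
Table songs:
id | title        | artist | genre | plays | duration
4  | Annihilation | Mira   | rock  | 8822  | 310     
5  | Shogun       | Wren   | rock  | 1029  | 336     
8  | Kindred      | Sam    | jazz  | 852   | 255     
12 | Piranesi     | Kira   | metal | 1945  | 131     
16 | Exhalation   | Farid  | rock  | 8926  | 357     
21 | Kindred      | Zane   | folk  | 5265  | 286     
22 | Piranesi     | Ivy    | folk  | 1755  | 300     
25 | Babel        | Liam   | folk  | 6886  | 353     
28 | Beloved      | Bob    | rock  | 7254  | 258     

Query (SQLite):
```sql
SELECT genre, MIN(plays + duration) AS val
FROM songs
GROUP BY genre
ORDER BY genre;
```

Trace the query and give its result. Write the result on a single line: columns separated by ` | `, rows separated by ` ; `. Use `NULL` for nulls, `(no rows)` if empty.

folk | 2055 ; jazz | 1107 ; metal | 2076 ; rock | 1365

For each row compute plays + duration.
Group by genre; take MIN of the expression per group.
  folk: ids {21, 22, 25} → MIN(plays + duration)=2055
  jazz: ids {8} → MIN(plays + duration)=1107
  metal: ids {12} → MIN(plays + duration)=2076
  rock: ids {4, 5, 16, 28} → MIN(plays + duration)=1365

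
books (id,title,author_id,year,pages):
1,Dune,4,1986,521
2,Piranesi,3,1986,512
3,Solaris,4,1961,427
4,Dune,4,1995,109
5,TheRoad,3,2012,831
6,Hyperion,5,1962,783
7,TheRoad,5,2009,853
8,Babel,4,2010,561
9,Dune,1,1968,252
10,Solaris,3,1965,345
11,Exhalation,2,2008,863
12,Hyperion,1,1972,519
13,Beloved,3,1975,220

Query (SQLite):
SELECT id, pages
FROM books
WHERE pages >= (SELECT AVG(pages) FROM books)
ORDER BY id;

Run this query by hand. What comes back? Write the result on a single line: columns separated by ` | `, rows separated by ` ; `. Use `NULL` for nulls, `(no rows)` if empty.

5 | 831 ; 6 | 783 ; 7 | 853 ; 8 | 561 ; 11 | 863

Scalar subquery: AVG(pages) over all books rows = 522.769231 (≈; comparison uses full precision).
Keep rows where pages >= that value.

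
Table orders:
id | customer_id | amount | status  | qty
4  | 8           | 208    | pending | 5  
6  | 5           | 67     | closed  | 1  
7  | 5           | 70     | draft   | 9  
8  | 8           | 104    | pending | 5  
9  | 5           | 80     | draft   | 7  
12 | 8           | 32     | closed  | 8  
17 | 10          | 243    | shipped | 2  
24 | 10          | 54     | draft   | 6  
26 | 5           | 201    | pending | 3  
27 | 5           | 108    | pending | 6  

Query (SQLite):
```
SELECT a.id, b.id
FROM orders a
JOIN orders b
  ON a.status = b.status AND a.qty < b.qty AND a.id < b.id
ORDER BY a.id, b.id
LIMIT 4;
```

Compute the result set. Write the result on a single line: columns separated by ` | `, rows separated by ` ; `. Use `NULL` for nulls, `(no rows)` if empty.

4 | 27 ; 6 | 12 ; 8 | 27 ; 26 | 27

Pairs (a,b) with same status, a.qty < b.qty, a.id < b.id.
status groups: closed:{6,12} draft:{7,9,24} pending:{4,8,26,27} shipped:{17}
Ordered by (a.id, b.id); first 4.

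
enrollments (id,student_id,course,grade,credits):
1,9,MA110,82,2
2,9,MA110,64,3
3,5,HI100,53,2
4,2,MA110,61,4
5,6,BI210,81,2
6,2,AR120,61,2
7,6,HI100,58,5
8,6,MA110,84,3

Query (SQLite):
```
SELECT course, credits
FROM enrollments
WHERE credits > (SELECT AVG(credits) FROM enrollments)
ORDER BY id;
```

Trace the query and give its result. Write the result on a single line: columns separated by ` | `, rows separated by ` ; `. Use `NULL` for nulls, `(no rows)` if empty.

MA110 | 3 ; MA110 | 4 ; HI100 | 5 ; MA110 | 3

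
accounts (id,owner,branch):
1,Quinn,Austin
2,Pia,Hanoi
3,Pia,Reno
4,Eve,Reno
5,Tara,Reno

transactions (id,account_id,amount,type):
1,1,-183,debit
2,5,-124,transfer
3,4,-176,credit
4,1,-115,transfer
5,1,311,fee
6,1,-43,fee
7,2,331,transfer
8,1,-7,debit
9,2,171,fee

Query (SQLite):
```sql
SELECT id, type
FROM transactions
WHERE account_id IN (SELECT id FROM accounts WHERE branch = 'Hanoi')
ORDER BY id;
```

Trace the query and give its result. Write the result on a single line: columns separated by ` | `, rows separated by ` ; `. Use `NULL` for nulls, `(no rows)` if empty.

Inner query: accounts.id where branch = 'Hanoi'.
Outer: keep transactions rows whose account_id is in that set.
Inner query → {2}

7 | transfer ; 9 | fee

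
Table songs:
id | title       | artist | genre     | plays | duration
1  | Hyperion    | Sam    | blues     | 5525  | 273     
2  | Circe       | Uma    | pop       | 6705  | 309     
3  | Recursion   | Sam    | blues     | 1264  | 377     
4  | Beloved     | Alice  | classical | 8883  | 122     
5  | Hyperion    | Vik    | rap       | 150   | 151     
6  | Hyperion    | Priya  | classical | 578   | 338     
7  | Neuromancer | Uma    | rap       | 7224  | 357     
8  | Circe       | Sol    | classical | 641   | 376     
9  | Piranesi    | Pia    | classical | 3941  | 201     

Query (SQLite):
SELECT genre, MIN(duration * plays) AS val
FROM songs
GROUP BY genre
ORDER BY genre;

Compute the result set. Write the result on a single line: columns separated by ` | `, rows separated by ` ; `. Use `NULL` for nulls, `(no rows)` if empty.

For each row compute duration * plays.
Group by genre; take MIN of the expression per group.
  blues: ids {1, 3} → MIN(duration * plays)=476528
  classical: ids {4, 6, 8, 9} → MIN(duration * plays)=195364
  pop: ids {2} → MIN(duration * plays)=2071845
  rap: ids {5, 7} → MIN(duration * plays)=22650

blues | 476528 ; classical | 195364 ; pop | 2071845 ; rap | 22650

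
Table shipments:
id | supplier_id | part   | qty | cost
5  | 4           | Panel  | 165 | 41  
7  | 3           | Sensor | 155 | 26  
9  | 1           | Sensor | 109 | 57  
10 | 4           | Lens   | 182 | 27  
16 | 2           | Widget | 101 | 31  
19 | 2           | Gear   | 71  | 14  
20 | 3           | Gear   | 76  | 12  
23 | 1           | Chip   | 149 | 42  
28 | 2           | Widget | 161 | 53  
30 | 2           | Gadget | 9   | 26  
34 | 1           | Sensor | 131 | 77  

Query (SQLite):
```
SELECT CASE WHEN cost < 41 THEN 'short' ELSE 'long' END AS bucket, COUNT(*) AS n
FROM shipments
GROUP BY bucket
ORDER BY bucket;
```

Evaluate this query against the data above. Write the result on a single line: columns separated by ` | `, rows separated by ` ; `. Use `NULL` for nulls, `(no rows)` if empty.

long | 5 ; short | 6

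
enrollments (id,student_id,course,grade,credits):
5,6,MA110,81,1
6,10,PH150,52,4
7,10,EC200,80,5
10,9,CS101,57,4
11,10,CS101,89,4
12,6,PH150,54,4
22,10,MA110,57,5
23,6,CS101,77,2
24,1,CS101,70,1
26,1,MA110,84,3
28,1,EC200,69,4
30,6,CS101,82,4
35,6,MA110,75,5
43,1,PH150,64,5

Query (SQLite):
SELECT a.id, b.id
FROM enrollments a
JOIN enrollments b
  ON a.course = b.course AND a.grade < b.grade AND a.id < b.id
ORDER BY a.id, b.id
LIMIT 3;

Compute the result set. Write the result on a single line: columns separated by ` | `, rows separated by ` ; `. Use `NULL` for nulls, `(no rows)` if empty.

Pairs (a,b) with same course, a.grade < b.grade, a.id < b.id.
course groups: CS101:{10,11,23,24,30} EC200:{7,28} MA110:{5,22,26,35} PH150:{6,12,43}
Ordered by (a.id, b.id); first 3.

5 | 26 ; 6 | 12 ; 6 | 43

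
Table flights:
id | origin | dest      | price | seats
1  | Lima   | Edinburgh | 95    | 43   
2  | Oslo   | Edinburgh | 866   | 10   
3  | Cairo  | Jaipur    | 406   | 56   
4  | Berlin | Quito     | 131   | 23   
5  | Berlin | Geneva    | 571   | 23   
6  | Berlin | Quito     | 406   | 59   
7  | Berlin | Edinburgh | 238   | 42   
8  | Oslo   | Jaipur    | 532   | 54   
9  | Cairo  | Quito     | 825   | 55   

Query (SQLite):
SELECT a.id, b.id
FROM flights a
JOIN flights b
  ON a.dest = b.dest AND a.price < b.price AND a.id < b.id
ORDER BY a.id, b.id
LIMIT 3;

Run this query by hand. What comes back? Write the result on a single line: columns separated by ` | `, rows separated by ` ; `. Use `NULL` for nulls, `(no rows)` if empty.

Pairs (a,b) with same dest, a.price < b.price, a.id < b.id.
dest groups: Edinburgh:{1,2,7} Geneva:{5} Jaipur:{3,8} Quito:{4,6,9}
Ordered by (a.id, b.id); first 3.

1 | 2 ; 1 | 7 ; 3 | 8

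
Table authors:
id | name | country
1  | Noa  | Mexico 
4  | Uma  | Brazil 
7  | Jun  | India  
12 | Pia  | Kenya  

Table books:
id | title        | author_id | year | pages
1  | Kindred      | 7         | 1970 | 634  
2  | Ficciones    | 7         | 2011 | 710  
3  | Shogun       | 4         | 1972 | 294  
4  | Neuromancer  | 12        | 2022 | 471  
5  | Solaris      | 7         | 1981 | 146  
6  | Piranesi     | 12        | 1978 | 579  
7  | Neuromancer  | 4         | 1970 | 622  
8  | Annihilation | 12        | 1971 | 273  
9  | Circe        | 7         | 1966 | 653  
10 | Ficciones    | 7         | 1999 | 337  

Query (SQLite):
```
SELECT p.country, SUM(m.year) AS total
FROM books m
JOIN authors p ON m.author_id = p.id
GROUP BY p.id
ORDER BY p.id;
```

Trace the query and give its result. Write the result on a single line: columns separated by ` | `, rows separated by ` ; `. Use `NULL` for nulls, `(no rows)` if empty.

Join each books row to its authors via author_id.
Group joined rows by authors.id; compute SUM(m.year) per group.
  4: ids {3, 7} → SUM(m.year)=3942
  7: ids {1, 2, 5, 9, 10} → SUM(m.year)=9927
  12: ids {4, 6, 8} → SUM(m.year)=5971

Brazil | 3942 ; India | 9927 ; Kenya | 5971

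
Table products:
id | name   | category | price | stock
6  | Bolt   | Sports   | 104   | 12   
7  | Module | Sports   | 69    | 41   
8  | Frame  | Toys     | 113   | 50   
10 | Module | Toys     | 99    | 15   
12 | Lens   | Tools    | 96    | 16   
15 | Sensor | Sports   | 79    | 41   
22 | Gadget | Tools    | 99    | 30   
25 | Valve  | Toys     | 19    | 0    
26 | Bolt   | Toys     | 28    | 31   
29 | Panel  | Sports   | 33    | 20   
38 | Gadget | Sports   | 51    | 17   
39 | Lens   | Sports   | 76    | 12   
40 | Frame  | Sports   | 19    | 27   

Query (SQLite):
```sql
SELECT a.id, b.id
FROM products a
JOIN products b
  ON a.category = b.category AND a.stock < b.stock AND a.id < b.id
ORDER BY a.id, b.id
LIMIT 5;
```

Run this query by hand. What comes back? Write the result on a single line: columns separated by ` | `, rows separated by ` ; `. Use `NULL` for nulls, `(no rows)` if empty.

6 | 7 ; 6 | 15 ; 6 | 29 ; 6 | 38 ; 6 | 40

Pairs (a,b) with same category, a.stock < b.stock, a.id < b.id.
category groups: Sports:{6,7,15,29,38,39,40} Tools:{12,22} Toys:{8,10,25,26}
Ordered by (a.id, b.id); first 5.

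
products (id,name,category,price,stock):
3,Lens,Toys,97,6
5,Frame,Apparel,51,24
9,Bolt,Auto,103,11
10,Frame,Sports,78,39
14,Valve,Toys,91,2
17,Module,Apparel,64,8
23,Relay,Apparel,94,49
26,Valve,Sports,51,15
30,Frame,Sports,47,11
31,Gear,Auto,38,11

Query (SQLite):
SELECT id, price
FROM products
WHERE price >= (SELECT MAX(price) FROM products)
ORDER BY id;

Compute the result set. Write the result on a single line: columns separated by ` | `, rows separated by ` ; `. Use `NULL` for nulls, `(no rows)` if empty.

9 | 103

Scalar subquery: MAX(price) over all products rows = 103.
Keep rows where price >= that value.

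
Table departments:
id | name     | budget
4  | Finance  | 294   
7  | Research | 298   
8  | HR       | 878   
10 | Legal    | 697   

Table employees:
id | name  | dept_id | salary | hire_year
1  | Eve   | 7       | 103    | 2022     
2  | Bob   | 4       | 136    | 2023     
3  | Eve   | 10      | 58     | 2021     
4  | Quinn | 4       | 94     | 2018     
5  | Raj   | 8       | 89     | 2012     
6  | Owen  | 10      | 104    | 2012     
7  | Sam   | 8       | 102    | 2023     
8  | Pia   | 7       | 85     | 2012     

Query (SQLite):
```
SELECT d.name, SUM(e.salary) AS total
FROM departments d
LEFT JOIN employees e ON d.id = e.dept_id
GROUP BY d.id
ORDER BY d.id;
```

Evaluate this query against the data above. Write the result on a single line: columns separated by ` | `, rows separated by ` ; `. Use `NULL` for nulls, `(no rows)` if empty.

LEFT JOIN keeps every departments row; unmatched ones get NULL for employees columns.
Group by departments.id and compute SUM(e.salary). SUM over an all-NULL group is NULL.
  4: ids {2, 4} → SUM(e.salary)=230
  7: ids {1, 8} → SUM(e.salary)=188
  8: ids {5, 7} → SUM(e.salary)=191
  10: ids {3, 6} → SUM(e.salary)=162

Finance | 230 ; Research | 188 ; HR | 191 ; Legal | 162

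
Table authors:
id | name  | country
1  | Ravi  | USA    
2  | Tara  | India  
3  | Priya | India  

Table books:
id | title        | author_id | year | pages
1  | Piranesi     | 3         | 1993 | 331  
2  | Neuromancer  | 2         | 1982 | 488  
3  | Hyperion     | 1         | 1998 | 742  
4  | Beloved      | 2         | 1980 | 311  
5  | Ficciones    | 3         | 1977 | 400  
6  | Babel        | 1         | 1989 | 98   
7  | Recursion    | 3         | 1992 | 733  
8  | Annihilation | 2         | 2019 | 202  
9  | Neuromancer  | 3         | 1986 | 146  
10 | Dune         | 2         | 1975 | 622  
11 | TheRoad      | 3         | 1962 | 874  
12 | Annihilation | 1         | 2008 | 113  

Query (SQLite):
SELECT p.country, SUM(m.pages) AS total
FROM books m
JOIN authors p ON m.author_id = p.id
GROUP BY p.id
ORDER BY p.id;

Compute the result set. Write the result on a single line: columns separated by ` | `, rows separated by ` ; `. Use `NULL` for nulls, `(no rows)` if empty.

Join each books row to its authors via author_id.
Group joined rows by authors.id; compute SUM(m.pages) per group.
  1: ids {3, 6, 12} → SUM(m.pages)=953
  2: ids {2, 4, 8, 10} → SUM(m.pages)=1623
  3: ids {1, 5, 7, 9, 11} → SUM(m.pages)=2484

USA | 953 ; India | 1623 ; India | 2484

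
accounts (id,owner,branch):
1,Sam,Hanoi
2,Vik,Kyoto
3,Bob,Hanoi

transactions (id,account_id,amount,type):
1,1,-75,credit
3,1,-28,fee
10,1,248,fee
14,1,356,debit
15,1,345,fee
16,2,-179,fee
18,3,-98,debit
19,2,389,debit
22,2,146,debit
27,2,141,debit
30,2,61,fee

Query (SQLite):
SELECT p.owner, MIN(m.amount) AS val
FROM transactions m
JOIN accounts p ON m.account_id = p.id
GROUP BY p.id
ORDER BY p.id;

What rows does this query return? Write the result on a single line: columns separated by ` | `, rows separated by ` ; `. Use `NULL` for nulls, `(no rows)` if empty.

Join each transactions row to its accounts via account_id.
Group joined rows by accounts.id; compute MIN(m.amount) per group.
  1: ids {1, 3, 10, 14, 15} → MIN(m.amount)=-75
  2: ids {16, 19, 22, 27, 30} → MIN(m.amount)=-179
  3: ids {18} → MIN(m.amount)=-98

Sam | -75 ; Vik | -179 ; Bob | -98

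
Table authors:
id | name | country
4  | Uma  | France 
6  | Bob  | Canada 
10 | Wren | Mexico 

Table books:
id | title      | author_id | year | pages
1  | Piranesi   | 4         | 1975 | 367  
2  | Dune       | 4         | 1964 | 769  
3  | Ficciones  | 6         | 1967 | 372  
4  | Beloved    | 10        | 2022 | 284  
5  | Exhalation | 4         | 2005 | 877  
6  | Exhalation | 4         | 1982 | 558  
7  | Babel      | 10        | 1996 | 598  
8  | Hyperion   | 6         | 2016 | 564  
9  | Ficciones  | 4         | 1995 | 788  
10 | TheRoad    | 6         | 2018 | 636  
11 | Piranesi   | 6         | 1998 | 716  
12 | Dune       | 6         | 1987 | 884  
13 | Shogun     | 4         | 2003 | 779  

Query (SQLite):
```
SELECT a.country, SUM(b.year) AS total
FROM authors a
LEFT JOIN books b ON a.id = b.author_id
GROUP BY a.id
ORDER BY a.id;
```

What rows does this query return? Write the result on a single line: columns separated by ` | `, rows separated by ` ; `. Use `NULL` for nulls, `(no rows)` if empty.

LEFT JOIN keeps every authors row; unmatched ones get NULL for books columns.
Group by authors.id and compute SUM(b.year). SUM over an all-NULL group is NULL.
  4: ids {1, 2, 5, 6, 9, 13} → SUM(b.year)=11924
  6: ids {3, 8, 10, 11, 12} → SUM(b.year)=9986
  10: ids {4, 7} → SUM(b.year)=4018

France | 11924 ; Canada | 9986 ; Mexico | 4018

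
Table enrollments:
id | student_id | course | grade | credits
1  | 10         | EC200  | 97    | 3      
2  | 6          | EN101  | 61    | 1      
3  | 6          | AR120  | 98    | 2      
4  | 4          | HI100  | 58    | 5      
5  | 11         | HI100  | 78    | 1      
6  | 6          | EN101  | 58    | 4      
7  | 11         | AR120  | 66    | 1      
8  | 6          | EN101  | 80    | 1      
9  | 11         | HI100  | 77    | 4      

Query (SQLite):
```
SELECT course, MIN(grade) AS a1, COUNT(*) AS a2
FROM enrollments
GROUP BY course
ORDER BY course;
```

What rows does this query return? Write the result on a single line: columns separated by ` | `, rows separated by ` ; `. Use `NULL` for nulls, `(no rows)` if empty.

AR120 | 66 | 2 ; EC200 | 97 | 1 ; EN101 | 58 | 3 ; HI100 | 58 | 3

Group enrollments by course.
Per group compute: MIN(grade), COUNT(*).
  AR120: ids {3, 7} → MIN(grade)=66, COUNT(*)=2
  EC200: ids {1} → MIN(grade)=97, COUNT(*)=1
  EN101: ids {2, 6, 8} → MIN(grade)=58, COUNT(*)=3
  HI100: ids {4, 5, 9} → MIN(grade)=58, COUNT(*)=3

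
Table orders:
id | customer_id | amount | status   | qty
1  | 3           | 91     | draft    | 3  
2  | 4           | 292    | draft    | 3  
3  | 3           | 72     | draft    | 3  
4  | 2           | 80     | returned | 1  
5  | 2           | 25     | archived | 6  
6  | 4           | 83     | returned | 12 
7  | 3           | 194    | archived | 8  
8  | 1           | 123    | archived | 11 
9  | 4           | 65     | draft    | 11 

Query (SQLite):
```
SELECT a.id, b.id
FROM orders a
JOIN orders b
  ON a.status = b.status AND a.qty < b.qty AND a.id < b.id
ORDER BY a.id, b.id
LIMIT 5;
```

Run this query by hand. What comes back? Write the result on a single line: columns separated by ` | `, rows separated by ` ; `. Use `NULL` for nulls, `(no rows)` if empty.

1 | 9 ; 2 | 9 ; 3 | 9 ; 4 | 6 ; 5 | 7

Pairs (a,b) with same status, a.qty < b.qty, a.id < b.id.
status groups: archived:{5,7,8} draft:{1,2,3,9} returned:{4,6}
Ordered by (a.id, b.id); first 5.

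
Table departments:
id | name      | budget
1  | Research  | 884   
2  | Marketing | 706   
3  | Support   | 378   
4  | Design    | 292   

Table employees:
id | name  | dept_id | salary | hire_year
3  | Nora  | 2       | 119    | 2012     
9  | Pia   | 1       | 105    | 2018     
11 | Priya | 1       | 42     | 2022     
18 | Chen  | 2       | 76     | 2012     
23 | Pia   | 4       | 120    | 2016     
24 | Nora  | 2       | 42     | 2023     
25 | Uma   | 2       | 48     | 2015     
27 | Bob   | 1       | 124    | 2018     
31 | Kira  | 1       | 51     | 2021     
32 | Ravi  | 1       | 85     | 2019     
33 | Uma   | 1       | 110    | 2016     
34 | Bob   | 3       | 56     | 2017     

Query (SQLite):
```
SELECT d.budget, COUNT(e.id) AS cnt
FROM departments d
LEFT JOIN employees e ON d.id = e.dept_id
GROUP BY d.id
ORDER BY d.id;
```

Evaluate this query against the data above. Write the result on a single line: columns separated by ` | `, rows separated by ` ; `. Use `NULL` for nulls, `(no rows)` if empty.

884 | 6 ; 706 | 4 ; 378 | 1 ; 292 | 1

LEFT JOIN keeps every departments row; unmatched ones get NULL for employees columns.
Group by departments.id and compute COUNT(e.id). COUNT(col) of an all-NULL group is 0.
  1: ids {9, 11, 27, 31, 32, 33} → COUNT(e.id)=6
  2: ids {3, 18, 24, 25} → COUNT(e.id)=4
  3: ids {34} → COUNT(e.id)=1
  4: ids {23} → COUNT(e.id)=1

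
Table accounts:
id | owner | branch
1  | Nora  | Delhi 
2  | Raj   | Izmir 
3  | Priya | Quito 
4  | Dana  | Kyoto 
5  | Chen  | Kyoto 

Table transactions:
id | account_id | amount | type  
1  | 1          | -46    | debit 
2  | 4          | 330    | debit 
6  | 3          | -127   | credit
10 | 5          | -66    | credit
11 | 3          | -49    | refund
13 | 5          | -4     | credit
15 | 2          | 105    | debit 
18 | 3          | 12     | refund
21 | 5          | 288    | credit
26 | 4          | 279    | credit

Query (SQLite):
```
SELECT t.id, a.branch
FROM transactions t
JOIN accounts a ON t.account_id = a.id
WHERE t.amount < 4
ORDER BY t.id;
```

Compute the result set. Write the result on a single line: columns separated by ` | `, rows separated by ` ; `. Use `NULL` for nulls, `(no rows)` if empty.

1 | Delhi ; 6 | Quito ; 10 | Kyoto ; 11 | Quito ; 13 | Kyoto

Each transactions row matches the accounts row where account_id = accounts.id.
Then keep rows with t.amount < 4.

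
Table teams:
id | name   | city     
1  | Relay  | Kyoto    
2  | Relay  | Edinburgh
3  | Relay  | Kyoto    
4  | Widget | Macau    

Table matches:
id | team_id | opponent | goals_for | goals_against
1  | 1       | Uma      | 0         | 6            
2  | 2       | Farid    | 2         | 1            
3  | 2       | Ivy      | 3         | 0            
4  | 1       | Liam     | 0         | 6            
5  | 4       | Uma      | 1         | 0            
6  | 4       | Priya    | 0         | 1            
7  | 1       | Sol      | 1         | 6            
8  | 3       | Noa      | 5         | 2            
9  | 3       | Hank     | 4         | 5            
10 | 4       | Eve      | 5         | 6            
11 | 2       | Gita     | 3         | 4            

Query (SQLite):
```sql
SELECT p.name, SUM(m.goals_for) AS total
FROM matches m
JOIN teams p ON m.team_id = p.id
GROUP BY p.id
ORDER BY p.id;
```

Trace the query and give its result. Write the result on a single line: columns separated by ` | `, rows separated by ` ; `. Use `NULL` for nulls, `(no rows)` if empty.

Relay | 1 ; Relay | 8 ; Relay | 9 ; Widget | 6

Join each matches row to its teams via team_id.
Group joined rows by teams.id; compute SUM(m.goals_for) per group.
  1: ids {1, 4, 7} → SUM(m.goals_for)=1
  2: ids {2, 3, 11} → SUM(m.goals_for)=8
  3: ids {8, 9} → SUM(m.goals_for)=9
  4: ids {5, 6, 10} → SUM(m.goals_for)=6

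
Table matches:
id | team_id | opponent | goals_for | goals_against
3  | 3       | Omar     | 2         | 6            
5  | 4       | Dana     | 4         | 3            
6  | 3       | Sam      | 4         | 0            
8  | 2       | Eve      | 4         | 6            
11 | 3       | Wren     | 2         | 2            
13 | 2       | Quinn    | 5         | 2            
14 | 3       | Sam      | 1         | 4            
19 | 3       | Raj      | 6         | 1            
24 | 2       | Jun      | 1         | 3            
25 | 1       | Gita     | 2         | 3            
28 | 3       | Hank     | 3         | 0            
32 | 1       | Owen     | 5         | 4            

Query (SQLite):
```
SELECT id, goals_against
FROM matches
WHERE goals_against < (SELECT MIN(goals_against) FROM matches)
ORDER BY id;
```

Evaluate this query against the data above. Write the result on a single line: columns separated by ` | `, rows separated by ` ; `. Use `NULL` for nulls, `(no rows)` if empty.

(no rows)

Scalar subquery: MIN(goals_against) over all matches rows = 0.
Keep rows where goals_against < that value.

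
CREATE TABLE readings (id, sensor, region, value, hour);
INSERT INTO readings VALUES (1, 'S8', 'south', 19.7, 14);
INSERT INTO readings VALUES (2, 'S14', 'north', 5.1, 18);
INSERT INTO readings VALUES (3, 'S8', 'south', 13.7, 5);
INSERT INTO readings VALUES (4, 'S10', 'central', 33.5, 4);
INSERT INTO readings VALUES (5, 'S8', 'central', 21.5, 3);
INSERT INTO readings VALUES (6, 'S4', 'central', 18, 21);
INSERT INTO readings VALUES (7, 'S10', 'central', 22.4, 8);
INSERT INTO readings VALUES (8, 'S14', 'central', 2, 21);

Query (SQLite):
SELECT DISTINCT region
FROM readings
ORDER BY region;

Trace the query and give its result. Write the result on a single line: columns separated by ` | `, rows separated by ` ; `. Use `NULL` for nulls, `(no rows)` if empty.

central ; north ; south

Collect distinct region values from readings.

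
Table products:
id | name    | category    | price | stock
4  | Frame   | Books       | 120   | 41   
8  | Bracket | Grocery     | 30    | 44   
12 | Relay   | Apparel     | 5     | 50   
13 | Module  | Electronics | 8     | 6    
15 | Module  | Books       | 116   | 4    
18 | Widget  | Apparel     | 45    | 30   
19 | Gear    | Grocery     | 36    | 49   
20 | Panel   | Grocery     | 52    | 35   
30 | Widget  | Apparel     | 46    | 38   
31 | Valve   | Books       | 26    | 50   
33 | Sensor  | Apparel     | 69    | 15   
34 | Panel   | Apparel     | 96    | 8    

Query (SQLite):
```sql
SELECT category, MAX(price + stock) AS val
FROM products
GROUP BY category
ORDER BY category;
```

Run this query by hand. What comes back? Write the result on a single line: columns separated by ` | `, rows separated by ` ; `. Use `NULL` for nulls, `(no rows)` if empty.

Apparel | 104 ; Books | 161 ; Electronics | 14 ; Grocery | 87

For each row compute price + stock.
Group by category; take MAX of the expression per group.
  Apparel: ids {12, 18, 30, 33, 34} → MAX(price + stock)=104
  Books: ids {4, 15, 31} → MAX(price + stock)=161
  Electronics: ids {13} → MAX(price + stock)=14
  Grocery: ids {8, 19, 20} → MAX(price + stock)=87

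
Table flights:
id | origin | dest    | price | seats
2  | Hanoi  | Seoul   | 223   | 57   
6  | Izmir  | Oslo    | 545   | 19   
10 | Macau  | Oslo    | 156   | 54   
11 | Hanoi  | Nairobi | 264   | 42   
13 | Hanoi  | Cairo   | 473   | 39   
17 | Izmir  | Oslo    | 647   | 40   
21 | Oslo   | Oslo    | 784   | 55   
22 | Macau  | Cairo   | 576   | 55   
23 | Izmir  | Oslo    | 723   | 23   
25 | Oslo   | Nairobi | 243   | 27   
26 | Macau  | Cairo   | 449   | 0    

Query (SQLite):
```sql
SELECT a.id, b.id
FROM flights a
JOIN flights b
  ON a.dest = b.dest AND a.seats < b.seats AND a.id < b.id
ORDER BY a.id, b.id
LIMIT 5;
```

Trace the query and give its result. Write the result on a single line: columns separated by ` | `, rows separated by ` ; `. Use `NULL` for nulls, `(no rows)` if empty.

6 | 10 ; 6 | 17 ; 6 | 21 ; 6 | 23 ; 10 | 21

Pairs (a,b) with same dest, a.seats < b.seats, a.id < b.id.
dest groups: Cairo:{13,22,26} Nairobi:{11,25} Oslo:{6,10,17,21,23} Seoul:{2}
Ordered by (a.id, b.id); first 5.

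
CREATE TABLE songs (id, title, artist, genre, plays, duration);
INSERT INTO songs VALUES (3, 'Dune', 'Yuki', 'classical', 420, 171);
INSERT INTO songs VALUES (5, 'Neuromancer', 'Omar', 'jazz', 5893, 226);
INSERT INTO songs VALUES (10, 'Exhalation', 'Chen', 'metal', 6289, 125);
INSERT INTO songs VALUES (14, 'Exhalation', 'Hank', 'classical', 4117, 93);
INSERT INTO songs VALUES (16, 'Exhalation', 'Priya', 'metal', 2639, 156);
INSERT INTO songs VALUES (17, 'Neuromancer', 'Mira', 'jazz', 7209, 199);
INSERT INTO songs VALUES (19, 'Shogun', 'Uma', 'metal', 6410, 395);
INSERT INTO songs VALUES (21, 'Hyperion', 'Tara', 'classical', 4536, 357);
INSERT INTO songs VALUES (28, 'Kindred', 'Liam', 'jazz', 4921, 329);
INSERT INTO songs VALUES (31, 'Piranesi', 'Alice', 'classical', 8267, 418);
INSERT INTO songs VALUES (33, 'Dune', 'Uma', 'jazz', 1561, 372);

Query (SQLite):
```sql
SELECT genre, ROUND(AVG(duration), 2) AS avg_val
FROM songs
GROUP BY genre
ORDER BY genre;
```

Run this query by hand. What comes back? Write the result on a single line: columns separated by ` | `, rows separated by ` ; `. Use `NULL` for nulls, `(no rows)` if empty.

classical | 259.75 ; jazz | 281.5 ; metal | 225.33

Partition songs by genre; compute ROUND(AVG(duration), 2) within each group.
  classical: ids {3, 14, 21, 31} → ROUND(AVG(duration), 2)=259.75
  jazz: ids {5, 17, 28, 33} → ROUND(AVG(duration), 2)=281.5
  metal: ids {10, 16, 19} → ROUND(AVG(duration), 2)=225.33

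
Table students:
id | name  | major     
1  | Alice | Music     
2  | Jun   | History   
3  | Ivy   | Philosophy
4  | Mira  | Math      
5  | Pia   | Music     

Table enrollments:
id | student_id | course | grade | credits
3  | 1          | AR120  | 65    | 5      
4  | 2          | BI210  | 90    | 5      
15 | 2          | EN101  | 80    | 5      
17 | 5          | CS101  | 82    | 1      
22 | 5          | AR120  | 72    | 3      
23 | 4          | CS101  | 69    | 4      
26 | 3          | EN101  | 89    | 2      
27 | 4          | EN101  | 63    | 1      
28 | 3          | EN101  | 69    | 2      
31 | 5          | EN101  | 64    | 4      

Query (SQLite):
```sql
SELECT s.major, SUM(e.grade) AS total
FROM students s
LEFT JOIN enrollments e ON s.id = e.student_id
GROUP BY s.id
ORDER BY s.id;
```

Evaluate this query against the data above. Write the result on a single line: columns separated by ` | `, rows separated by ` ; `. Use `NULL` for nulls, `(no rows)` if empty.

Music | 65 ; History | 170 ; Philosophy | 158 ; Math | 132 ; Music | 218

LEFT JOIN keeps every students row; unmatched ones get NULL for enrollments columns.
Group by students.id and compute SUM(e.grade). SUM over an all-NULL group is NULL.
  1: ids {3} → SUM(e.grade)=65
  2: ids {4, 15} → SUM(e.grade)=170
  3: ids {26, 28} → SUM(e.grade)=158
  4: ids {23, 27} → SUM(e.grade)=132
  5: ids {17, 22, 31} → SUM(e.grade)=218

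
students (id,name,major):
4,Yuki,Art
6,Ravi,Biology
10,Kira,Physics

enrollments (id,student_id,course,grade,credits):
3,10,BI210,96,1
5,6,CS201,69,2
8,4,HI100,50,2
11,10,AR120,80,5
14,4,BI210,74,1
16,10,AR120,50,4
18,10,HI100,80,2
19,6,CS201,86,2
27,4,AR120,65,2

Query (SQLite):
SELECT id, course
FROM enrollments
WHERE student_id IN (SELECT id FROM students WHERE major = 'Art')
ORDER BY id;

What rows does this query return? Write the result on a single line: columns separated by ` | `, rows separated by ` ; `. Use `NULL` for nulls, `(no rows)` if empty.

8 | HI100 ; 14 | BI210 ; 27 | AR120

Inner query: students.id where major = 'Art'.
Outer: keep enrollments rows whose student_id is in that set.
Inner query → {4}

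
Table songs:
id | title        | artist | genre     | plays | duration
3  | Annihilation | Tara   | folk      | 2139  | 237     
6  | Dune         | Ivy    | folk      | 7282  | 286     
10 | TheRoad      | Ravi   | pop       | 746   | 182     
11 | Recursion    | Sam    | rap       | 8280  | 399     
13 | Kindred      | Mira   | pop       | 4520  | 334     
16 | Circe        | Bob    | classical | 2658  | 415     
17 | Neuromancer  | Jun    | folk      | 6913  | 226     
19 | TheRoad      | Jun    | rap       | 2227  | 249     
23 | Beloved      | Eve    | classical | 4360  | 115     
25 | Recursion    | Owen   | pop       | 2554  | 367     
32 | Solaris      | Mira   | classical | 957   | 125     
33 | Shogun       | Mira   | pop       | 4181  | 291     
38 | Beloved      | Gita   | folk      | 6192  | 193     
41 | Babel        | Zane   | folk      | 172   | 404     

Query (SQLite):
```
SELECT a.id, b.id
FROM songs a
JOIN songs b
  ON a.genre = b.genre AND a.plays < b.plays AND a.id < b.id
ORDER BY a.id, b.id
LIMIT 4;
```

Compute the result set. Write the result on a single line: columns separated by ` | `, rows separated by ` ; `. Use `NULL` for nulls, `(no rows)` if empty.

Pairs (a,b) with same genre, a.plays < b.plays, a.id < b.id.
genre groups: classical:{16,23,32} folk:{3,6,17,38,41} pop:{10,13,25,33} rap:{11,19}
Ordered by (a.id, b.id); first 4.

3 | 6 ; 3 | 17 ; 3 | 38 ; 10 | 13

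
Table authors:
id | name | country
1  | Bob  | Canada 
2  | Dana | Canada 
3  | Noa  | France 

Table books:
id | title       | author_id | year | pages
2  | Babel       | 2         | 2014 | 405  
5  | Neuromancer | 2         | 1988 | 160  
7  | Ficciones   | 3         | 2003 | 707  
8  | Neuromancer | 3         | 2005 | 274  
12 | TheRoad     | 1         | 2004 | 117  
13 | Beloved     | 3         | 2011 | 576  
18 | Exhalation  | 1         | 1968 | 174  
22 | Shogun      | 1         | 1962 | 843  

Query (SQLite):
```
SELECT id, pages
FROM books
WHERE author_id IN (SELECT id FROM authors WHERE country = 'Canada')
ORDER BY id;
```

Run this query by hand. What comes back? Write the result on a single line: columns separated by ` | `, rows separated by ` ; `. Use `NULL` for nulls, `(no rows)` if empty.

2 | 405 ; 5 | 160 ; 12 | 117 ; 18 | 174 ; 22 | 843

Inner query: authors.id where country = 'Canada'.
Outer: keep books rows whose author_id is in that set.
Inner query → {1, 2}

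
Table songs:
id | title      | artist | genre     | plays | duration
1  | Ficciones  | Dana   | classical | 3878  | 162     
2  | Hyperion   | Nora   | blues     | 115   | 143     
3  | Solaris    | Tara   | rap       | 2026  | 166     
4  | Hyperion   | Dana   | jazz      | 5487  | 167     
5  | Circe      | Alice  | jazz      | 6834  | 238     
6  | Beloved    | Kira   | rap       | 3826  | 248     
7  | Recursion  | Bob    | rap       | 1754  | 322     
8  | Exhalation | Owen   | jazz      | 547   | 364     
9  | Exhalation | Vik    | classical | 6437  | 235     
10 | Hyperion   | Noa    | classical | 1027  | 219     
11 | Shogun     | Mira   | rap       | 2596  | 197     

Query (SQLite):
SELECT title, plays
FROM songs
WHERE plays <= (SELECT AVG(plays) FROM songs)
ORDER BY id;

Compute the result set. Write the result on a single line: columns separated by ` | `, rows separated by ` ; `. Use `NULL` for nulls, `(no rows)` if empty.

Scalar subquery: AVG(plays) over all songs rows = 3138.818182 (≈; comparison uses full precision).
Keep rows where plays <= that value.

Hyperion | 115 ; Solaris | 2026 ; Recursion | 1754 ; Exhalation | 547 ; Hyperion | 1027 ; Shogun | 2596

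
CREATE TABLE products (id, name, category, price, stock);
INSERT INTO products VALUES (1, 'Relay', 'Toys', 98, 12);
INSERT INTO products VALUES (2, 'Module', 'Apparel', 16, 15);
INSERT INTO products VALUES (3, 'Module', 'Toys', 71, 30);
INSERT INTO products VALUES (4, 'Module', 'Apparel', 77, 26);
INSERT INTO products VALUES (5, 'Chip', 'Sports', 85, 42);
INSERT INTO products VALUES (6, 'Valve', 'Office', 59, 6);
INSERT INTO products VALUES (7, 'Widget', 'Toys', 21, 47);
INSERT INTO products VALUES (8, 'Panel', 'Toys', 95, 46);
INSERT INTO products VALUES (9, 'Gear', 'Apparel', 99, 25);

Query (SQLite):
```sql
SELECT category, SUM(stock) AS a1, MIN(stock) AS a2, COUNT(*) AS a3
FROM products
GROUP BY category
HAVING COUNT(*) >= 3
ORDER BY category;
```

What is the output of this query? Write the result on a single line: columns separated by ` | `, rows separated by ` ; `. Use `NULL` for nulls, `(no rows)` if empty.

Apparel | 66 | 15 | 3 ; Toys | 135 | 12 | 4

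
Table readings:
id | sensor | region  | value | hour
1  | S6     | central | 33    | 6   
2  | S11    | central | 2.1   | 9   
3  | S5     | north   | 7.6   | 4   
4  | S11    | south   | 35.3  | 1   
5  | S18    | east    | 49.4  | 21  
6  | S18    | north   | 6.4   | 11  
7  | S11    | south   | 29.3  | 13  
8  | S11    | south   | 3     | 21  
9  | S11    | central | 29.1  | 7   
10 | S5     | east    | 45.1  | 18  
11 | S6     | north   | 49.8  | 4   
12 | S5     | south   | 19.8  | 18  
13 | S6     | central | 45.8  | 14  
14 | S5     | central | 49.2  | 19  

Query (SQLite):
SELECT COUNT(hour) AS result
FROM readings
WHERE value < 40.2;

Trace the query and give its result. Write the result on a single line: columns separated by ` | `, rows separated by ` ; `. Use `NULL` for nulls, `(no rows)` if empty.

Rows where value < 40.2 → hour values: [6, 9, 4, 1, 11, 13, 21, 7, 18].
COUNT(hour) counts non-NULL values → 9.

9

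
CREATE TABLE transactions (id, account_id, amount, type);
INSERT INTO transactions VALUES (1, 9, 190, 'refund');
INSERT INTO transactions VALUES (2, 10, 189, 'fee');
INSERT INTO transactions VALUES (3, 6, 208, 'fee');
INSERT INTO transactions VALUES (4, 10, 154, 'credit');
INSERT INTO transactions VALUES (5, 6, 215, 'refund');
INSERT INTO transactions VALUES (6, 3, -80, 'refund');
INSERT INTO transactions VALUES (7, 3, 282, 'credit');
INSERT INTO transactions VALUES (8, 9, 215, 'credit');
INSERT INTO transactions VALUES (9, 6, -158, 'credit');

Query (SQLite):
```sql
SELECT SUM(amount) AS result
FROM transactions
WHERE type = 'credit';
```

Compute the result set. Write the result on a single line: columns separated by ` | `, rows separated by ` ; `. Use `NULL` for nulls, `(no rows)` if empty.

Rows where type='credit' → amount values: [154, 282, 215, -158].
SUM of non-NULL values = 493.

493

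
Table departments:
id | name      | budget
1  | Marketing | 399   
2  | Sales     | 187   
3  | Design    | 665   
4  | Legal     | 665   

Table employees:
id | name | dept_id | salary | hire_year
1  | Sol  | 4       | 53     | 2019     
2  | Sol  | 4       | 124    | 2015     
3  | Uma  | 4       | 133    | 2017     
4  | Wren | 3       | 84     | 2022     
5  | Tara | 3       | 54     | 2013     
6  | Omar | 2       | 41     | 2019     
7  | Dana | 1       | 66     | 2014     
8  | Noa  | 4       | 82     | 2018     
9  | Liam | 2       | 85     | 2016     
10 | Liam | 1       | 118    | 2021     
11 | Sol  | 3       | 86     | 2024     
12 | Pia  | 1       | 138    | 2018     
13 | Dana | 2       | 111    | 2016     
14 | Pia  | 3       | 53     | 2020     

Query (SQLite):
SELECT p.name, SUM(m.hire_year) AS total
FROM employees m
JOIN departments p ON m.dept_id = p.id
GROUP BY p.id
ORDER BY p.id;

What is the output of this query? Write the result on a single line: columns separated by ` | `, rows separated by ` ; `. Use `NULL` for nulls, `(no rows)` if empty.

Join each employees row to its departments via dept_id.
Group joined rows by departments.id; compute SUM(m.hire_year) per group.
  1: ids {7, 10, 12} → SUM(m.hire_year)=6053
  2: ids {6, 9, 13} → SUM(m.hire_year)=6051
  3: ids {4, 5, 11, 14} → SUM(m.hire_year)=8079
  4: ids {1, 2, 3, 8} → SUM(m.hire_year)=8069

Marketing | 6053 ; Sales | 6051 ; Design | 8079 ; Legal | 8069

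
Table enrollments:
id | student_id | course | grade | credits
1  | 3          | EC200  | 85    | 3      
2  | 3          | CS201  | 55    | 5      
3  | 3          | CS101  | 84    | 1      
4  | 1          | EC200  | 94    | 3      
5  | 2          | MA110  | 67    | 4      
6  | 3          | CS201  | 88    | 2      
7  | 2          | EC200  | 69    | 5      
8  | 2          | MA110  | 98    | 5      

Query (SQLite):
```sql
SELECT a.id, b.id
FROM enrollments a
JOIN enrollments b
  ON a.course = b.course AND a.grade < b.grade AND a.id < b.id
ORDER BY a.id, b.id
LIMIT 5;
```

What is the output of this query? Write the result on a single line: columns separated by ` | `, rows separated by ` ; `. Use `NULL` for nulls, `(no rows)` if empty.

Pairs (a,b) with same course, a.grade < b.grade, a.id < b.id.
course groups: CS101:{3} CS201:{2,6} EC200:{1,4,7} MA110:{5,8}
Ordered by (a.id, b.id); first 5.

1 | 4 ; 2 | 6 ; 5 | 8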